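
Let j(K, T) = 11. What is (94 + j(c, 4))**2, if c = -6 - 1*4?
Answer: 11025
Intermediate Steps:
c = -10 (c = -6 - 4 = -10)
(94 + j(c, 4))**2 = (94 + 11)**2 = 105**2 = 11025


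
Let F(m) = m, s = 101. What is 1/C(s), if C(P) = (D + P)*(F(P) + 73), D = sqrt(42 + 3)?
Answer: 101/1767144 - sqrt(5)/589048 ≈ 5.3358e-5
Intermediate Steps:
D = 3*sqrt(5) (D = sqrt(45) = 3*sqrt(5) ≈ 6.7082)
C(P) = (73 + P)*(P + 3*sqrt(5)) (C(P) = (3*sqrt(5) + P)*(P + 73) = (P + 3*sqrt(5))*(73 + P) = (73 + P)*(P + 3*sqrt(5)))
1/C(s) = 1/(101**2 + 73*101 + 219*sqrt(5) + 3*101*sqrt(5)) = 1/(10201 + 7373 + 219*sqrt(5) + 303*sqrt(5)) = 1/(17574 + 522*sqrt(5))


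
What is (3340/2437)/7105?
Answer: 668/3462977 ≈ 0.00019290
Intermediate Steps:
(3340/2437)/7105 = (3340*(1/2437))*(1/7105) = (3340/2437)*(1/7105) = 668/3462977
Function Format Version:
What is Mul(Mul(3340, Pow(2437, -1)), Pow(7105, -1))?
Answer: Rational(668, 3462977) ≈ 0.00019290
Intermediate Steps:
Mul(Mul(3340, Pow(2437, -1)), Pow(7105, -1)) = Mul(Mul(3340, Rational(1, 2437)), Rational(1, 7105)) = Mul(Rational(3340, 2437), Rational(1, 7105)) = Rational(668, 3462977)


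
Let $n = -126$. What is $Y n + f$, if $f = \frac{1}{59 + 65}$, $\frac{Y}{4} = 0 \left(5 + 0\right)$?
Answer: $\frac{1}{124} \approx 0.0080645$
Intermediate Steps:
$Y = 0$ ($Y = 4 \cdot 0 \left(5 + 0\right) = 4 \cdot 0 \cdot 5 = 4 \cdot 0 = 0$)
$f = \frac{1}{124} \approx 0.0080645$
$Y n + f = 0 \left(-126\right) + \frac{1}{124} = 0 + \frac{1}{124} = \frac{1}{124}$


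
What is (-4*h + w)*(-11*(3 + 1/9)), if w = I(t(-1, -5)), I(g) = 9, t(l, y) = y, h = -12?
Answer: -5852/3 ≈ -1950.7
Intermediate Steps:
w = 9
(-4*h + w)*(-11*(3 + 1/9)) = (-4*(-12) + 9)*(-11*(3 + 1/9)) = (48 + 9)*(-11*(3 + ⅑)) = 57*(-11*28/9) = 57*(-308/9) = -5852/3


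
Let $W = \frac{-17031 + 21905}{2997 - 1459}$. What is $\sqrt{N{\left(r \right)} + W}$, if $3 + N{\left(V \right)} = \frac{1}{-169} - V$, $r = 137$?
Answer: $\frac{4 i \sqrt{854717354}}{9997} \approx 11.698 i$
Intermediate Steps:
$W = \frac{2437}{769}$ ($W = \frac{4874}{1538} = 4874 \cdot \frac{1}{1538} = \frac{2437}{769} \approx 3.1691$)
$N{\left(V \right)} = - \frac{508}{169} - V$ ($N{\left(V \right)} = -3 - \left(\frac{1}{169} + V\right) = - \frac{508}{169} - V$)
$\sqrt{N{\left(r \right)} + W} = \sqrt{\left(- \frac{508}{169} - 137\right) + \frac{2437}{769}} = \sqrt{- \frac{23661}{169} + \frac{2437}{769}} = \sqrt{- \frac{17783456}{129961}} = \frac{4 i \sqrt{854717354}}{9997}$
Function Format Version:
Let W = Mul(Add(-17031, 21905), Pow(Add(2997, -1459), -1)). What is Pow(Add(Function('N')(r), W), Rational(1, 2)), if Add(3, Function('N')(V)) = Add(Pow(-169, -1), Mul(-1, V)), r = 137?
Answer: Mul(Rational(4, 9997), I, Pow(854717354, Rational(1, 2))) ≈ Mul(11.698, I)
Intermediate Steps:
W = Rational(2437, 769) (W = Mul(4874, Pow(1538, -1)) = Mul(4874, Rational(1, 1538)) = Rational(2437, 769) ≈ 3.1691)
Function('N')(V) = Add(Rational(-508, 169), Mul(-1, V)) (Function('N')(V) = Add(-3, Add(Pow(-169, -1), Mul(-1, V))) = Add(-3, Add(Rational(-1, 169), Mul(-1, V))) = Add(Rational(-508, 169), Mul(-1, V)))
Pow(Add(Function('N')(r), W), Rational(1, 2)) = Pow(Add(Add(Rational(-508, 169), Mul(-1, 137)), Rational(2437, 769)), Rational(1, 2)) = Pow(Add(Add(Rational(-508, 169), -137), Rational(2437, 769)), Rational(1, 2)) = Pow(Add(Rational(-23661, 169), Rational(2437, 769)), Rational(1, 2)) = Pow(Rational(-17783456, 129961), Rational(1, 2)) = Mul(Rational(4, 9997), I, Pow(854717354, Rational(1, 2)))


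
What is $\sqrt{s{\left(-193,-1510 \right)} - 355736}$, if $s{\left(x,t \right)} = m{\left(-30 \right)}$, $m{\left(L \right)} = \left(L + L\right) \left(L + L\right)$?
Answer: $2 i \sqrt{88034} \approx 593.41 i$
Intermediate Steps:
$m{\left(L \right)} = 4 L^{2}$ ($m{\left(L \right)} = 2 L 2 L = 4 L^{2}$)
$s{\left(x,t \right)} = 3600$ ($s{\left(x,t \right)} = 4 \left(-30\right)^{2} = 4 \cdot 900 = 3600$)
$\sqrt{s{\left(-193,-1510 \right)} - 355736} = \sqrt{3600 - 355736} = \sqrt{-352136} = 2 i \sqrt{88034}$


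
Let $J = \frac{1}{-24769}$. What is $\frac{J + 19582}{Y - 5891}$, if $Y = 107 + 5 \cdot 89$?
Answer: $- \frac{485026557}{132241691} \approx -3.6677$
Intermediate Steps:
$Y = 552$ ($Y = 107 + 445 = 552$)
$J = - \frac{1}{24769} \approx -4.0373 \cdot 10^{-5}$
$\frac{J + 19582}{Y - 5891} = \frac{- \frac{1}{24769} + 19582}{552 - 5891} = \frac{485026557}{24769 \left(-5339\right)} = \frac{485026557}{24769} \left(- \frac{1}{5339}\right) = - \frac{485026557}{132241691}$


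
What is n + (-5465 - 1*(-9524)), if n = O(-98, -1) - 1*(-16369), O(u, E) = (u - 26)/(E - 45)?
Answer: 469906/23 ≈ 20431.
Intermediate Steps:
O(u, E) = (-26 + u)/(-45 + E)
n = 376549/23 (n = (-26 - 98)/(-45 - 1) - 1*(-16369) = -124/(-46) + 16369 = -1/46*(-124) + 16369 = 62/23 + 16369 = 376549/23 ≈ 16372.)
n + (-5465 - 1*(-9524)) = 376549/23 + (-5465 - 1*(-9524)) = 376549/23 + (-5465 + 9524) = 376549/23 + 4059 = 469906/23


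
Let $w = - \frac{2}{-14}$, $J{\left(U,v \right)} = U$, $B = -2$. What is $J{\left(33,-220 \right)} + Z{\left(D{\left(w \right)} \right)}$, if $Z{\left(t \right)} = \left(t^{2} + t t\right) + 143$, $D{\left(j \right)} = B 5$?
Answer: $376$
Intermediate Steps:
$w = \frac{1}{7}$ ($w = \left(-2\right) \left(- \frac{1}{14}\right) = \frac{1}{7} \approx 0.14286$)
$D{\left(j \right)} = -10$ ($D{\left(j \right)} = \left(-2\right) 5 = -10$)
$Z{\left(t \right)} = 143 + 2 t^{2}$ ($Z{\left(t \right)} = \left(t^{2} + t^{2}\right) + 143 = 2 t^{2} + 143 = 143 + 2 t^{2}$)
$J{\left(33,-220 \right)} + Z{\left(D{\left(w \right)} \right)} = 33 + \left(143 + 2 \left(-10\right)^{2}\right) = 33 + \left(143 + 2 \cdot 100\right) = 33 + \left(143 + 200\right) = 33 + 343 = 376$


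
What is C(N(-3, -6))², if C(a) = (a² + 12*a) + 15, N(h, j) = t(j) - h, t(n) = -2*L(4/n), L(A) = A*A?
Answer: 13162384/6561 ≈ 2006.2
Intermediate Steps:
L(A) = A²
t(n) = -32/n² (t(n) = -2*16/n² = -32/n²)
N(h, j) = -h - 32/j² (N(h, j) = -32/j² - h = -h - 32/j²)
C(a) = 15 + a² + 12*a
C(N(-3, -6))² = (15 + (-1*(-3) - 32/(-6)²)² + 12*(-1*(-3) - 32/(-6)²))² = (15 + (3 - 32*1/36)² + 12*(3 - 32*1/36))² = (15 + (3 - 8/9)² + 12*(3 - 8/9))² = (15 + (19/9)² + 12*(19/9))² = (15 + 361/81 + 76/3)² = (3628/81)² = 13162384/6561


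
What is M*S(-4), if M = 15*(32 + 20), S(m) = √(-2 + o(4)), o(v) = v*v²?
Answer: 780*√62 ≈ 6141.7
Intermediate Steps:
o(v) = v³
S(m) = √62 (S(m) = √(-2 + 4³) = √(-2 + 64) = √62)
M = 780 (M = 15*52 = 780)
M*S(-4) = 780*√62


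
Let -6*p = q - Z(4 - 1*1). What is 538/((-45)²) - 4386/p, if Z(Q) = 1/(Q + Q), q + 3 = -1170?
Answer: -315952418/14253975 ≈ -22.166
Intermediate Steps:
q = -1173 (q = -3 - 1170 = -1173)
Z(Q) = 1/(2*Q)
p = 7039/36 (p = -(-1173 - 1/(2*(4 - 1*1)))/6 = -(-1173 - 1/(2*(4 - 1)))/6 = -(-1173 - 1/(2*3))/6 = -(-1173 - 1*⅙)/6 = -(-1173 - ⅙)/6 = -⅙*(-7039/6) = 7039/36 ≈ 195.53)
538/((-45)²) - 4386/p = 538/((-45)²) - 4386/7039/36 = 538/2025 - 4386*36/7039 = 538*(1/2025) - 157896/7039 = 538/2025 - 157896/7039 = -315952418/14253975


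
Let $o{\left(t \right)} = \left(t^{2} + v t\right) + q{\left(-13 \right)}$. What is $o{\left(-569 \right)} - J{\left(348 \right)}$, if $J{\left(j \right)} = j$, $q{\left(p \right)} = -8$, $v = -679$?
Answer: $709756$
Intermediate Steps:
$o{\left(t \right)} = -8 + t^{2} - 679 t$ ($o{\left(t \right)} = \left(t^{2} - 679 t\right) - 8 = -8 + t^{2} - 679 t$)
$o{\left(-569 \right)} - J{\left(348 \right)} = \left(-8 + \left(-569\right)^{2} - -386351\right) - 348 = \left(-8 + 323761 + 386351\right) - 348 = 710104 - 348 = 709756$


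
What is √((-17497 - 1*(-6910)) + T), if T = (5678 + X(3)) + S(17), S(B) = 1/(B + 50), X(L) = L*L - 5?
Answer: I*√22018478/67 ≈ 70.036*I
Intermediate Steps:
X(L) = -5 + L² (X(L) = L² - 5 = -5 + L²)
S(B) = 1/(50 + B)
T = 380695/67 (T = (5678 + (-5 + 3²)) + 1/(50 + 17) = (5678 + (-5 + 9)) + 1/67 = (5678 + 4) + 1/67 = 5682 + 1/67 = 380695/67 ≈ 5682.0)
√((-17497 - 1*(-6910)) + T) = √((-17497 - 1*(-6910)) + 380695/67) = √((-17497 + 6910) + 380695/67) = √(-10587 + 380695/67) = √(-328634/67) = I*√22018478/67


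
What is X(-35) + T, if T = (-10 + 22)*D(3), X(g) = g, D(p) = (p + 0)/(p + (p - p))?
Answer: -23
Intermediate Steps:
D(p) = 1 (D(p) = p/(p + 0) = p/p = 1)
T = 12 (T = (-10 + 22)*1 = 12*1 = 12)
X(-35) + T = -35 + 12 = -23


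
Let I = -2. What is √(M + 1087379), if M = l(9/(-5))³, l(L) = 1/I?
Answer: 3*√1933118/4 ≈ 1042.8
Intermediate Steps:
l(L) = -½ (l(L) = 1/(-2) = -½)
M = -⅛ (M = (-½)³ = -⅛ ≈ -0.12500)
√(M + 1087379) = √(-⅛ + 1087379) = √(8699031/8) = 3*√1933118/4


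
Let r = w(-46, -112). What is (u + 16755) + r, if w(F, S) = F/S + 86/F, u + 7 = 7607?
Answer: 31367361/1288 ≈ 24354.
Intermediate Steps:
u = 7600 (u = -7 + 7607 = 7600)
w(F, S) = 86/F + F/S
r = -1879/1288 (r = 86/(-46) - 46/(-112) = 86*(-1/46) - 46*(-1/112) = -43/23 + 23/56 = -1879/1288 ≈ -1.4589)
(u + 16755) + r = (7600 + 16755) - 1879/1288 = 24355 - 1879/1288 = 31367361/1288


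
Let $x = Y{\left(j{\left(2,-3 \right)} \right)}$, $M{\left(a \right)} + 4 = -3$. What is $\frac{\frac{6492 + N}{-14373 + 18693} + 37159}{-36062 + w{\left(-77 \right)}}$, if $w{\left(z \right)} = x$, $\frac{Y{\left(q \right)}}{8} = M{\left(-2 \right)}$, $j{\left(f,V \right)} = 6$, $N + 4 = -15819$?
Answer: $- \frac{160517549}{156029760} \approx -1.0288$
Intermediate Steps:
$N = -15823$ ($N = -4 - 15819 = -15823$)
$M{\left(a \right)} = -7$ ($M{\left(a \right)} = -4 - 3 = -7$)
$Y{\left(q \right)} = -56$ ($Y{\left(q \right)} = 8 \left(-7\right) = -56$)
$x = -56$
$w{\left(z \right)} = -56$
$\frac{\frac{6492 + N}{-14373 + 18693} + 37159}{-36062 + w{\left(-77 \right)}} = \frac{\frac{6492 - 15823}{-14373 + 18693} + 37159}{-36062 - 56} = \frac{- \frac{9331}{4320} + 37159}{-36118} = \left(\left(-9331\right) \frac{1}{4320} + 37159\right) \left(- \frac{1}{36118}\right) = \left(- \frac{9331}{4320} + 37159\right) \left(- \frac{1}{36118}\right) = \frac{160517549}{4320} \left(- \frac{1}{36118}\right) = - \frac{160517549}{156029760}$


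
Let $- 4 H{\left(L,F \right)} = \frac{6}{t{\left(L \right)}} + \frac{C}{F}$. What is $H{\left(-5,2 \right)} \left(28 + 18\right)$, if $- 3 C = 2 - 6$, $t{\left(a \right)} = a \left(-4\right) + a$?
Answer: $- \frac{184}{15} \approx -12.267$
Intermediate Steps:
$t{\left(a \right)} = - 3 a$ ($t{\left(a \right)} = - 4 a + a = - 3 a$)
$C = \frac{4}{3}$ ($C = - \frac{2 - 6}{3} = \left(- \frac{1}{3}\right) \left(-4\right) = \frac{4}{3} \approx 1.3333$)
$H{\left(L,F \right)} = \frac{1}{2 L} - \frac{1}{3 F}$ ($H{\left(L,F \right)} = - \frac{\frac{6}{\left(-3\right) L} + \frac{4}{3 F}}{4} = - \frac{6 \left(- \frac{1}{3 L}\right) + \frac{4}{3 F}}{4} = - \frac{- \frac{2}{L} + \frac{4}{3 F}}{4} = \frac{1}{2 L} - \frac{1}{3 F}$)
$H{\left(-5,2 \right)} \left(28 + 18\right) = \frac{\frac{1}{2} \cdot 2 - - \frac{5}{3}}{2 \left(-5\right)} \left(28 + 18\right) = \frac{1}{2} \left(- \frac{1}{5}\right) \left(1 + \frac{5}{3}\right) 46 = \frac{1}{2} \left(- \frac{1}{5}\right) \frac{8}{3} \cdot 46 = \left(- \frac{4}{15}\right) 46 = - \frac{184}{15}$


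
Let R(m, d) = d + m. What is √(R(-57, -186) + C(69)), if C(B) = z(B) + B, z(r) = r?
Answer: I*√105 ≈ 10.247*I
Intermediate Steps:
C(B) = 2*B (C(B) = B + B = 2*B)
√(R(-57, -186) + C(69)) = √((-186 - 57) + 2*69) = √(-243 + 138) = √(-105) = I*√105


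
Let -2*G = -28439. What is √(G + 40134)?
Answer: √217414/2 ≈ 233.14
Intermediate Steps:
G = 28439/2 (G = -½*(-28439) = 28439/2 ≈ 14220.)
√(G + 40134) = √(28439/2 + 40134) = √(108707/2) = √217414/2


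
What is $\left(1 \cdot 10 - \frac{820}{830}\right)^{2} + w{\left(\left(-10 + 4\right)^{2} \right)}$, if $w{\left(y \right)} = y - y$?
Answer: $\frac{559504}{6889} \approx 81.217$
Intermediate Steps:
$w{\left(y \right)} = 0$
$\left(1 \cdot 10 - \frac{820}{830}\right)^{2} + w{\left(\left(-10 + 4\right)^{2} \right)} = \left(1 \cdot 10 - \frac{820}{830}\right)^{2} + 0 = \left(10 - \frac{82}{83}\right)^{2} + 0 = \left(\frac{748}{83}\right)^{2} + 0 = \frac{559504}{6889} + 0 = \frac{559504}{6889}$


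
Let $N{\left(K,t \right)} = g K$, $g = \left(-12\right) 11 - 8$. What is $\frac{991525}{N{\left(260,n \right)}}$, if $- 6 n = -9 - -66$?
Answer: $- \frac{39661}{1456} \approx -27.24$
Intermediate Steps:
$n = - \frac{19}{2}$ ($n = - \frac{-9 - -66}{6} = - \frac{-9 + 66}{6} = \left(- \frac{1}{6}\right) 57 = - \frac{19}{2} \approx -9.5$)
$g = -140$ ($g = -132 - 8 = -140$)
$N{\left(K,t \right)} = - 140 K$
$\frac{991525}{N{\left(260,n \right)}} = \frac{991525}{\left(-140\right) 260} = \frac{991525}{-36400} = 991525 \left(- \frac{1}{36400}\right) = - \frac{39661}{1456}$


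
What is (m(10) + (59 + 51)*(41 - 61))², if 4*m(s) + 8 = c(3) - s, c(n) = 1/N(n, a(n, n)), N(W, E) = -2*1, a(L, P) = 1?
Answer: 311063769/64 ≈ 4.8604e+6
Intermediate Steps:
N(W, E) = -2
c(n) = -½ (c(n) = 1/(-2) = -½)
m(s) = -17/8 - s/4 (m(s) = -2 + (-½ - s)/4 = -2 + (-⅛ - s/4) = -17/8 - s/4)
(m(10) + (59 + 51)*(41 - 61))² = ((-17/8 - ¼*10) + (59 + 51)*(41 - 61))² = ((-17/8 - 5/2) + 110*(-20))² = (-37/8 - 2200)² = (-17637/8)² = 311063769/64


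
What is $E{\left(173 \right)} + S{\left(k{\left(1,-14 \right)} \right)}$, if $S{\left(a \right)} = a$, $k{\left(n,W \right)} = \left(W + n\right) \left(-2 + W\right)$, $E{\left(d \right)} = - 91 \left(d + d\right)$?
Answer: $-31278$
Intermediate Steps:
$E{\left(d \right)} = - 182 d$ ($E{\left(d \right)} = - 91 \cdot 2 d = - 182 d$)
$k{\left(n,W \right)} = \left(-2 + W\right) \left(W + n\right)$
$E{\left(173 \right)} + S{\left(k{\left(1,-14 \right)} \right)} = \left(-182\right) 173 - \left(-12 - 196\right) = -31486 + \left(196 + 28 - 2 - 14\right) = -31486 + 208 = -31278$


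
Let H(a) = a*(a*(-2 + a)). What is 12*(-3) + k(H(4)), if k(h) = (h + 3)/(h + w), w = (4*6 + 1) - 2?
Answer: -389/11 ≈ -35.364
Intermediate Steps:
w = 23 (w = (24 + 1) - 2 = 25 - 2 = 23)
H(a) = a²*(-2 + a)
k(h) = (3 + h)/(23 + h) (k(h) = (h + 3)/(h + 23) = (3 + h)/(23 + h))
12*(-3) + k(H(4)) = 12*(-3) + (3 + 4²*(-2 + 4))/(23 + 4²*(-2 + 4)) = -36 + (3 + 16*2)/(23 + 16*2) = -36 + (3 + 32)/(23 + 32) = -36 + 35/55 = -36 + (1/55)*35 = -36 + 7/11 = -389/11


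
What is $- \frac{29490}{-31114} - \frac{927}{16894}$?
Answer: $\frac{234680691}{262819958} \approx 0.89293$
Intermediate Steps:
$- \frac{29490}{-31114} - \frac{927}{16894} = \left(-29490\right) \left(- \frac{1}{31114}\right) - \frac{927}{16894} = \frac{14745}{15557} - \frac{927}{16894} = \frac{234680691}{262819958}$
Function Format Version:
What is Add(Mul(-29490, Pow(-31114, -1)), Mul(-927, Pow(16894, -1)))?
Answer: Rational(234680691, 262819958) ≈ 0.89293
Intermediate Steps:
Add(Mul(-29490, Pow(-31114, -1)), Mul(-927, Pow(16894, -1))) = Add(Mul(-29490, Rational(-1, 31114)), Mul(-927, Rational(1, 16894))) = Add(Rational(14745, 15557), Rational(-927, 16894)) = Rational(234680691, 262819958)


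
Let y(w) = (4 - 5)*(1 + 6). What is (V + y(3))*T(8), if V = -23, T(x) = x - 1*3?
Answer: -150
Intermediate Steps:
y(w) = -7 (y(w) = -1*7 = -7)
T(x) = -3 + x (T(x) = x - 3 = -3 + x)
(V + y(3))*T(8) = (-23 - 7)*(-3 + 8) = -30*5 = -150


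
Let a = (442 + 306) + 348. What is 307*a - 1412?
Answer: 335060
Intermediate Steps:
a = 1096 (a = 748 + 348 = 1096)
307*a - 1412 = 307*1096 - 1412 = 336472 - 1412 = 335060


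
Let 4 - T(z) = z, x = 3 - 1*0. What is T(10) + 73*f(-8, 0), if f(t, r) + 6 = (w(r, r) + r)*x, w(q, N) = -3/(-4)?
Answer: -1119/4 ≈ -279.75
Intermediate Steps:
w(q, N) = ¾ (w(q, N) = -3*(-¼) = ¾)
x = 3 (x = 3 + 0 = 3)
T(z) = 4 - z
f(t, r) = -15/4 + 3*r (f(t, r) = -6 + (¾ + r)*3 = -6 + (9/4 + 3*r) = -15/4 + 3*r)
T(10) + 73*f(-8, 0) = (4 - 1*10) + 73*(-15/4 + 3*0) = (4 - 10) + 73*(-15/4 + 0) = -6 + 73*(-15/4) = -6 - 1095/4 = -1119/4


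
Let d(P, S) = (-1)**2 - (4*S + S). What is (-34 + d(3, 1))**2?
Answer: 1444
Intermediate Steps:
d(P, S) = 1 - 5*S
(-34 + d(3, 1))**2 = (-34 + (1 - 5*1))**2 = (-34 + (1 - 5))**2 = (-34 - 4)**2 = (-38)**2 = 1444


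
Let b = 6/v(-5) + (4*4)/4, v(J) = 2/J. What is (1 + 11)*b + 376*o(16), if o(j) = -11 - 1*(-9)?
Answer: -884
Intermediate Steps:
o(j) = -2 (o(j) = -11 + 9 = -2)
b = -11 (b = 6/((2/(-5))) + (4*4)/4 = 6/((2*(-1/5))) + 16*(1/4) = 6/(-2/5) + 4 = 6*(-5/2) + 4 = -15 + 4 = -11)
(1 + 11)*b + 376*o(16) = (1 + 11)*(-11) + 376*(-2) = 12*(-11) - 752 = -132 - 752 = -884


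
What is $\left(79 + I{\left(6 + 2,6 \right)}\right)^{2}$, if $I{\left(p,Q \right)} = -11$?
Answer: $4624$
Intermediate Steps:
$\left(79 + I{\left(6 + 2,6 \right)}\right)^{2} = \left(79 - 11\right)^{2} = 68^{2} = 4624$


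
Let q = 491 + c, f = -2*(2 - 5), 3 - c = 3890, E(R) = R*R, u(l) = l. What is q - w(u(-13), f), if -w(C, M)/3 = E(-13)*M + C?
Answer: -393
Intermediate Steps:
E(R) = R²
c = -3887 (c = 3 - 1*3890 = 3 - 3890 = -3887)
f = 6 (f = -2*(-3) = 6)
w(C, M) = -507*M - 3*C (w(C, M) = -3*((-13)²*M + C) = -3*(169*M + C) = -3*(C + 169*M) = -507*M - 3*C)
q = -3396 (q = 491 - 3887 = -3396)
q - w(u(-13), f) = -3396 - (-507*6 - 3*(-13)) = -3396 - (-3042 + 39) = -3396 - 1*(-3003) = -3396 + 3003 = -393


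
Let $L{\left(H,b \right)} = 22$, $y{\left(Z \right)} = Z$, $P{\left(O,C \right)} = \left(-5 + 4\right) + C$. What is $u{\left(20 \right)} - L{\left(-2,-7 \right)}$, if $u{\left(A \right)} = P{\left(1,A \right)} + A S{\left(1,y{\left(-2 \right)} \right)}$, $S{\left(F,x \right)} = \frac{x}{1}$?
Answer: $-43$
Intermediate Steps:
$P{\left(O,C \right)} = -1 + C$
$S{\left(F,x \right)} = x$ ($S{\left(F,x \right)} = x 1 = x$)
$u{\left(A \right)} = -1 - A$ ($u{\left(A \right)} = \left(-1 + A\right) + A \left(-2\right) = \left(-1 + A\right) - 2 A = -1 - A$)
$u{\left(20 \right)} - L{\left(-2,-7 \right)} = \left(-1 - 20\right) - 22 = -21 - 22 = -43$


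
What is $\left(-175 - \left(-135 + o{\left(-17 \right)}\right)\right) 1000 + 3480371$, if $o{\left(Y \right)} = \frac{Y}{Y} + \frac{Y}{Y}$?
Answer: $3438371$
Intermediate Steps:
$o{\left(Y \right)} = 2$ ($o{\left(Y \right)} = 1 + 1 = 2$)
$\left(-175 - \left(-135 + o{\left(-17 \right)}\right)\right) 1000 + 3480371 = \left(-175 + \left(135 - 2\right)\right) 1000 + 3480371 = \left(-175 + 133\right) 1000 + 3480371 = \left(-42\right) 1000 + 3480371 = -42000 + 3480371 = 3438371$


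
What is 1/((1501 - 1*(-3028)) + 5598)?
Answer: 1/10127 ≈ 9.8746e-5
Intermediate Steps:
1/((1501 - 1*(-3028)) + 5598) = 1/((1501 + 3028) + 5598) = 1/(4529 + 5598) = 1/10127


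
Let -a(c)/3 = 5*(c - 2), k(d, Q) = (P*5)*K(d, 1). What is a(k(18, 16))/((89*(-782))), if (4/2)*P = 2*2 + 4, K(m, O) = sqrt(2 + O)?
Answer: -15/34799 + 150*sqrt(3)/34799 ≈ 0.0070349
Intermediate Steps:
P = 4 (P = (2*2 + 4)/2 = (4 + 4)/2 = (1/2)*8 = 4)
k(d, Q) = 20*sqrt(3) (k(d, Q) = (4*5)*sqrt(2 + 1) = 20*sqrt(3))
a(c) = 30 - 15*c (a(c) = -15*(c - 2) = -15*(-2 + c) = -3*(-10 + 5*c) = 30 - 15*c)
a(k(18, 16))/((89*(-782))) = (30 - 300*sqrt(3))/((89*(-782))) = (30 - 300*sqrt(3))/(-69598) = (30 - 300*sqrt(3))*(-1/69598) = -15/34799 + 150*sqrt(3)/34799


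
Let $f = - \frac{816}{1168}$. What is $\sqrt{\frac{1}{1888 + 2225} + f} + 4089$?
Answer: $4089 + \frac{i \sqrt{6995468090}}{100083} \approx 4089.0 + 0.8357 i$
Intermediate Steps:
$f = - \frac{51}{73}$ ($f = \left(-816\right) \frac{1}{1168} = - \frac{51}{73} \approx -0.69863$)
$\sqrt{\frac{1}{1888 + 2225} + f} + 4089 = \sqrt{\frac{1}{1888 + 2225} - \frac{51}{73}} + 4089 = \sqrt{\frac{1}{4113} - \frac{51}{73}} + 4089 = \sqrt{- \frac{209690}{300249}} + 4089 = \frac{i \sqrt{6995468090}}{100083} + 4089 = 4089 + \frac{i \sqrt{6995468090}}{100083}$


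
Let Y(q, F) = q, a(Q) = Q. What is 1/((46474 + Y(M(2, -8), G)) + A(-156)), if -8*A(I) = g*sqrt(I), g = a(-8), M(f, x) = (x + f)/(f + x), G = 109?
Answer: 3575/166148137 - 2*I*sqrt(39)/2159925781 ≈ 2.1517e-5 - 5.7826e-9*I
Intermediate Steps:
M(f, x) = 1 (M(f, x) = (f + x)/(f + x) = 1)
g = -8
A(I) = sqrt(I) (A(I) = -(-1)*sqrt(I) = sqrt(I))
1/((46474 + Y(M(2, -8), G)) + A(-156)) = 1/((46474 + 1) + sqrt(-156)) = 1/(46475 + 2*I*sqrt(39))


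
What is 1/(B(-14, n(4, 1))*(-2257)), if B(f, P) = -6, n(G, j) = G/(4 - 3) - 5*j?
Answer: 1/13542 ≈ 7.3844e-5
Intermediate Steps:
n(G, j) = G - 5*j (n(G, j) = G/1 - 5*j = 1*G - 5*j = G - 5*j)
1/(B(-14, n(4, 1))*(-2257)) = 1/(-6*(-2257)) = 1/13542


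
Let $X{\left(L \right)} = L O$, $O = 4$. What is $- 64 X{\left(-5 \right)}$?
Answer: $1280$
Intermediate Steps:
$X{\left(L \right)} = 4 L$ ($X{\left(L \right)} = L 4 = 4 L$)
$- 64 X{\left(-5 \right)} = - 64 \cdot 4 \left(-5\right) = \left(-64\right) \left(-20\right) = 1280$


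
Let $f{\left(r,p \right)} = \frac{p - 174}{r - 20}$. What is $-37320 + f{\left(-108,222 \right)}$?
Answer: $- \frac{298563}{8} \approx -37320.0$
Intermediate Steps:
$f{\left(r,p \right)} = \frac{-174 + p}{-20 + r}$
$-37320 + f{\left(-108,222 \right)} = -37320 + \frac{-174 + 222}{-20 - 108} = -37320 + \frac{1}{-128} \cdot 48 = -37320 - \frac{3}{8} = - \frac{298563}{8}$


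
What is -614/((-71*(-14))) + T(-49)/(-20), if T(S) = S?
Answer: 18213/9940 ≈ 1.8323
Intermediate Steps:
-614/((-71*(-14))) + T(-49)/(-20) = -614/((-71*(-14))) - 49/(-20) = -614/994 - 49*(-1/20) = -614*1/994 + 49/20 = -307/497 + 49/20 = 18213/9940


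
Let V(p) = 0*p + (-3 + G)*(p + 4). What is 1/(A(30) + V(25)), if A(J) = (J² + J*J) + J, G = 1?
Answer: 1/1772 ≈ 0.00056433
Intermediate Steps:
A(J) = J + 2*J² (A(J) = (J² + J²) + J = 2*J² + J = J + 2*J²)
V(p) = -8 - 2*p (V(p) = 0*p + (-3 + 1)*(p + 4) = 0 - 2*(4 + p) = 0 + (-8 - 2*p) = -8 - 2*p)
1/(A(30) + V(25)) = 1/(30*(1 + 2*30) + (-8 - 2*25)) = 1/(30*(1 + 60) + (-8 - 50)) = 1/(30*61 - 58) = 1/(1830 - 58) = 1/1772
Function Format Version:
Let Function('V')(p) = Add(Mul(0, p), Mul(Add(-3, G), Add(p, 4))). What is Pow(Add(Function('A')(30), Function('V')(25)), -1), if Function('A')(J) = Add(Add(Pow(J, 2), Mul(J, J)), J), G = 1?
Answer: Rational(1, 1772) ≈ 0.00056433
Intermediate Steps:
Function('A')(J) = Add(J, Mul(2, Pow(J, 2))) (Function('A')(J) = Add(Add(Pow(J, 2), Pow(J, 2)), J) = Add(Mul(2, Pow(J, 2)), J) = Add(J, Mul(2, Pow(J, 2))))
Function('V')(p) = Add(-8, Mul(-2, p)) (Function('V')(p) = Add(Mul(0, p), Mul(Add(-3, 1), Add(p, 4))) = Add(0, Mul(-2, Add(4, p))) = Add(0, Add(-8, Mul(-2, p))) = Add(-8, Mul(-2, p)))
Pow(Add(Function('A')(30), Function('V')(25)), -1) = Pow(Add(Mul(30, Add(1, Mul(2, 30))), Add(-8, Mul(-2, 25))), -1) = Pow(Add(Mul(30, Add(1, 60)), Add(-8, -50)), -1) = Pow(Add(Mul(30, 61), -58), -1) = Pow(Add(1830, -58), -1) = Pow(1772, -1) = Rational(1, 1772)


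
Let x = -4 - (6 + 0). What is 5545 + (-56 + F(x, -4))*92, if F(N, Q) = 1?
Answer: 485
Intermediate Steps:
x = -10 (x = -4 - 1*6 = -4 - 6 = -10)
5545 + (-56 + F(x, -4))*92 = 5545 + (-56 + 1)*92 = 5545 - 55*92 = 5545 - 5060 = 485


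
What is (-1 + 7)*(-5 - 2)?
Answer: -42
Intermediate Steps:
(-1 + 7)*(-5 - 2) = 6*(-7) = -42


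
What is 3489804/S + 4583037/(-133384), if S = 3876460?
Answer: -4325118898071/129264435160 ≈ -33.459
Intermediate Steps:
3489804/S + 4583037/(-133384) = 3489804/3876460 + 4583037/(-133384) = 3489804*(1/3876460) + 4583037*(-1/133384) = 872451/969115 - 4583037/133384 = -4325118898071/129264435160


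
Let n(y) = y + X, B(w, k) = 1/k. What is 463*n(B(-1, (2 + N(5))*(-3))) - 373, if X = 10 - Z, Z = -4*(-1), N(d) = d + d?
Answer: 86117/36 ≈ 2392.1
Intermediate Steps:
N(d) = 2*d
Z = 4
X = 6 (X = 10 - 1*4 = 10 - 4 = 6)
n(y) = 6 + y (n(y) = y + 6 = 6 + y)
463*n(B(-1, (2 + N(5))*(-3))) - 373 = 463*(6 + 1/((2 + 2*5)*(-3))) - 373 = 463*(6 + 1/((2 + 10)*(-3))) - 373 = 463*(6 + 1/(12*(-3))) - 373 = 463*(6 + 1/(-36)) - 373 = 463*(6 - 1/36) - 373 = 463*(215/36) - 373 = 99545/36 - 373 = 86117/36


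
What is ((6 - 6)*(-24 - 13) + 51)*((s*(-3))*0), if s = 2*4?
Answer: 0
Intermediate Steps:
s = 8
((6 - 6)*(-24 - 13) + 51)*((s*(-3))*0) = ((6 - 6)*(-24 - 13) + 51)*((8*(-3))*0) = (0*(-37) + 51)*(-24*0) = (0 + 51)*0 = 51*0 = 0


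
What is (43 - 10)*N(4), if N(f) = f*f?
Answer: 528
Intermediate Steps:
N(f) = f**2
(43 - 10)*N(4) = (43 - 10)*4**2 = 33*16 = 528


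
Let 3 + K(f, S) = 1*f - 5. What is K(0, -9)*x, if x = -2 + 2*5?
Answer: -64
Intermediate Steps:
K(f, S) = -8 + f (K(f, S) = -3 + (1*f - 5) = -3 + (f - 5) = -3 + (-5 + f) = -8 + f)
x = 8 (x = -2 + 10 = 8)
K(0, -9)*x = (-8 + 0)*8 = -8*8 = -64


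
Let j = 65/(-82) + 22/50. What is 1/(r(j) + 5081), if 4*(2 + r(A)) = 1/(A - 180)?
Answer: 739446/3755645209 ≈ 0.00019689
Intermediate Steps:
j = -723/2050 (j = 65*(-1/82) + 22*(1/50) = -65/82 + 11/25 = -723/2050 ≈ -0.35268)
r(A) = -2 + 1/(4*(-180 + A)) (r(A) = -2 + 1/(4*(A - 180)) = -2 + 1/(4*(-180 + A)))
1/(r(j) + 5081) = 1/((1441 - 8*(-723/2050))/(4*(-180 - 723/2050)) + 5081) = 1/((1441 + 2892/1025)/(4*(-369723/2050)) + 5081) = 1/((1/4)*(-2050/369723)*(1479917/1025) + 5081) = 1/(-1479917/739446 + 5081) = 1/(3755645209/739446) = 739446/3755645209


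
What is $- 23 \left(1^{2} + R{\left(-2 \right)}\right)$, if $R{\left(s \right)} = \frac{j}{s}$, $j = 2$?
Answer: $0$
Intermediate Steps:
$R{\left(s \right)} = \frac{2}{s}$
$- 23 \left(1^{2} + R{\left(-2 \right)}\right) = - 23 \left(1^{2} + \frac{2}{-2}\right) = - 23 \left(1 + 2 \left(- \frac{1}{2}\right)\right) = - 23 \left(1 - 1\right) = \left(-23\right) 0 = 0$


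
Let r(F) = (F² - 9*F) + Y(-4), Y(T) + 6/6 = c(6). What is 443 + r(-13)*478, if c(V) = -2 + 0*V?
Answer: 135717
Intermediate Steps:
c(V) = -2 (c(V) = -2 + 0 = -2)
Y(T) = -3 (Y(T) = -1 - 2 = -3)
r(F) = -3 + F² - 9*F (r(F) = (F² - 9*F) - 3 = -3 + F² - 9*F)
443 + r(-13)*478 = 443 + (-3 + (-13)² - 9*(-13))*478 = 443 + (-3 + 169 + 117)*478 = 443 + 283*478 = 443 + 135274 = 135717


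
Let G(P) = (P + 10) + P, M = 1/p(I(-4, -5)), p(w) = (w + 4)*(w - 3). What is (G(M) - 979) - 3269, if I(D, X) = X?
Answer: -16951/4 ≈ -4237.8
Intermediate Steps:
p(w) = (-3 + w)*(4 + w) (p(w) = (4 + w)*(-3 + w) = (-3 + w)*(4 + w))
M = ⅛ (M = 1/(-12 - 5 + (-5)²) = 1/(-12 - 5 + 25) = 1/8 = ⅛ ≈ 0.12500)
G(P) = 10 + 2*P (G(P) = (10 + P) + P = 10 + 2*P)
(G(M) - 979) - 3269 = ((10 + 2*(⅛)) - 979) - 3269 = ((10 + ¼) - 979) - 3269 = (41/4 - 979) - 3269 = -3875/4 - 3269 = -16951/4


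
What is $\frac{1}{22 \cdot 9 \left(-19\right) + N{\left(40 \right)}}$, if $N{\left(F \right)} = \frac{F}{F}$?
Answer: $- \frac{1}{3761} \approx -0.00026589$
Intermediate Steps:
$N{\left(F \right)} = 1$
$\frac{1}{22 \cdot 9 \left(-19\right) + N{\left(40 \right)}} = \frac{1}{22 \cdot 9 \left(-19\right) + 1} = \frac{1}{198 \left(-19\right) + 1} = \frac{1}{-3762 + 1} = \frac{1}{-3761} = - \frac{1}{3761}$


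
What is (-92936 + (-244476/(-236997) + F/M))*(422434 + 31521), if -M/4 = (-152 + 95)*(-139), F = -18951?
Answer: -11735940445263821125/278181812 ≈ -4.2188e+10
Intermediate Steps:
M = -31692 (M = -4*(-152 + 95)*(-139) = -(-228)*(-139) = -4*7923 = -31692)
(-92936 + (-244476/(-236997) + F/M))*(422434 + 31521) = (-92936 + (-244476/(-236997) - 18951/(-31692)))*(422434 + 31521) = (-92936 + (-244476*(-1/236997) - 18951*(-1/31692)))*453955 = (-92936 + (27164/26333 + 6317/10564))*453955 = (-92936 + 453306057/278181812)*453955 = -25852651573975/278181812*453955 = -11735940445263821125/278181812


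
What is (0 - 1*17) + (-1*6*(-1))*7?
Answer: 25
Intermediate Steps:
(0 - 1*17) + (-1*6*(-1))*7 = (0 - 17) - 6*(-1)*7 = -17 + 6*7 = -17 + 42 = 25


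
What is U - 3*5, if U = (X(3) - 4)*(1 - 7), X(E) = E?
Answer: -9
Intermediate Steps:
U = 6 (U = (3 - 4)*(1 - 7) = -1*(-6) = 6)
U - 3*5 = 6 - 3*5 = 6 - 15 = -9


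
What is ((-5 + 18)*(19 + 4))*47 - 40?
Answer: 14013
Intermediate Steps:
((-5 + 18)*(19 + 4))*47 - 40 = (13*23)*47 - 40 = 299*47 - 40 = 14053 - 40 = 14013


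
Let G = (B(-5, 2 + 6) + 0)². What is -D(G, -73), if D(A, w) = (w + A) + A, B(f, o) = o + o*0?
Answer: -55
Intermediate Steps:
B(f, o) = o (B(f, o) = o + 0 = o)
G = 64 (G = ((2 + 6) + 0)² = (8 + 0)² = 8² = 64)
D(A, w) = w + 2*A (D(A, w) = (A + w) + A = w + 2*A)
-D(G, -73) = -(-73 + 2*64) = -(-73 + 128) = -1*55 = -55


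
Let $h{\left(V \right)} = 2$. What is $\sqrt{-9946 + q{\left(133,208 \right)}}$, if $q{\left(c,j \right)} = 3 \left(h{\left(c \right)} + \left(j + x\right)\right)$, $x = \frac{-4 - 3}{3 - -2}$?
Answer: $\frac{i \sqrt{233005}}{5} \approx 96.541 i$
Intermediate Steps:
$x = - \frac{7}{5}$ ($x = - \frac{7}{3 + 2} = - \frac{7}{5} \approx -1.4$)
$q{\left(c,j \right)} = \frac{9}{5} + 3 j$ ($q{\left(c,j \right)} = 3 \left(2 + \left(j - \frac{7}{5}\right)\right) = 3 \left(2 + \left(- \frac{7}{5} + j\right)\right) = 3 \left(\frac{3}{5} + j\right) = \frac{9}{5} + 3 j$)
$\sqrt{-9946 + q{\left(133,208 \right)}} = \sqrt{-9946 + \left(\frac{9}{5} + 3 \cdot 208\right)} = \sqrt{-9946 + \left(\frac{9}{5} + 624\right)} = \sqrt{-9946 + \frac{3129}{5}} = \sqrt{- \frac{46601}{5}} = \frac{i \sqrt{233005}}{5}$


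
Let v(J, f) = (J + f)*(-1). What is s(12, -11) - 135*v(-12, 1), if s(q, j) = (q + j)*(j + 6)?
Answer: -1490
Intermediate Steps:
v(J, f) = -J - f
s(q, j) = (6 + j)*(j + q) (s(q, j) = (j + q)*(6 + j) = (6 + j)*(j + q))
s(12, -11) - 135*v(-12, 1) = ((-11)**2 + 6*(-11) + 6*12 - 11*12) - 135*(-1*(-12) - 1*1) = (121 - 66 + 72 - 132) - 135*(12 - 1) = -5 - 135*11 = -5 - 1485 = -1490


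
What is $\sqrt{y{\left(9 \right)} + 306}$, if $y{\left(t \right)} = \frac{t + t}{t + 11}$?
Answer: $\frac{3 \sqrt{3410}}{10} \approx 17.519$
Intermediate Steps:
$y{\left(t \right)} = \frac{2 t}{11 + t}$
$\sqrt{y{\left(9 \right)} + 306} = \sqrt{2 \cdot 9 \frac{1}{11 + 9} + 306} = \sqrt{2 \cdot 9 \cdot \frac{1}{20} + 306} = \sqrt{\frac{9}{10} + 306} = \sqrt{\frac{3069}{10}} = \frac{3 \sqrt{3410}}{10}$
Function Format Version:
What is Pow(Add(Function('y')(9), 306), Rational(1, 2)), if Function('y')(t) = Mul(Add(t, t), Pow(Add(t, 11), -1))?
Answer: Mul(Rational(3, 10), Pow(3410, Rational(1, 2))) ≈ 17.519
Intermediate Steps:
Function('y')(t) = Mul(2, t, Pow(Add(11, t), -1)) (Function('y')(t) = Mul(Mul(2, t), Pow(Add(11, t), -1)) = Mul(2, t, Pow(Add(11, t), -1)))
Pow(Add(Function('y')(9), 306), Rational(1, 2)) = Pow(Add(Mul(2, 9, Pow(Add(11, 9), -1)), 306), Rational(1, 2)) = Pow(Add(Mul(2, 9, Pow(20, -1)), 306), Rational(1, 2)) = Pow(Add(Mul(2, 9, Rational(1, 20)), 306), Rational(1, 2)) = Pow(Add(Rational(9, 10), 306), Rational(1, 2)) = Pow(Rational(3069, 10), Rational(1, 2)) = Mul(Rational(3, 10), Pow(3410, Rational(1, 2)))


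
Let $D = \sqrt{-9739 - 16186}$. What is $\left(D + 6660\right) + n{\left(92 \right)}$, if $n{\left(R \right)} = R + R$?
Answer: $6844 + 5 i \sqrt{1037} \approx 6844.0 + 161.01 i$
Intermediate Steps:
$n{\left(R \right)} = 2 R$
$D = 5 i \sqrt{1037}$ ($D = \sqrt{-25925} = 5 i \sqrt{1037} \approx 161.01 i$)
$\left(D + 6660\right) + n{\left(92 \right)} = \left(5 i \sqrt{1037} + 6660\right) + 2 \cdot 92 = \left(6660 + 5 i \sqrt{1037}\right) + 184 = 6844 + 5 i \sqrt{1037}$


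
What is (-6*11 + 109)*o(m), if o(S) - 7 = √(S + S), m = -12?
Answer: 301 + 86*I*√6 ≈ 301.0 + 210.66*I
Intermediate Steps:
o(S) = 7 + √2*√S (o(S) = 7 + √(S + S) = 7 + √(2*S) = 7 + √2*√S)
(-6*11 + 109)*o(m) = (-6*11 + 109)*(7 + √2*√(-12)) = (-66 + 109)*(7 + √2*(2*I*√3)) = 43*(7 + 2*I*√6) = 301 + 86*I*√6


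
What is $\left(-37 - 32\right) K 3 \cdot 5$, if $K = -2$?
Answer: $2070$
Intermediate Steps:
$\left(-37 - 32\right) K 3 \cdot 5 = \left(-37 - 32\right) \left(-2\right) 3 \cdot 5 = - 69 \left(\left(-6\right) 5\right) = \left(-69\right) \left(-30\right) = 2070$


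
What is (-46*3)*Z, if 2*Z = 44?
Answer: -3036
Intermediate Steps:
Z = 22 (Z = (½)*44 = 22)
(-46*3)*Z = -46*3*22 = -138*22 = -3036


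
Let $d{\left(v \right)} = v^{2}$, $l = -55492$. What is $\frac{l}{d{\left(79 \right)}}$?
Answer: $- \frac{55492}{6241} \approx -8.8915$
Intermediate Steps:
$\frac{l}{d{\left(79 \right)}} = - \frac{55492}{79^{2}} = - \frac{55492}{6241}$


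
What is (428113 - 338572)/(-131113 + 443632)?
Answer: 29847/104173 ≈ 0.28651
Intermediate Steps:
(428113 - 338572)/(-131113 + 443632) = 89541/312519 = 89541*(1/312519) = 29847/104173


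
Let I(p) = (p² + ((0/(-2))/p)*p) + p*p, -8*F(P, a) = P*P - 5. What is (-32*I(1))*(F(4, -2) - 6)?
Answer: 472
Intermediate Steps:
F(P, a) = 5/8 - P²/8 (F(P, a) = -(P*P - 5)/8 = -(P² - 5)/8 = -(-5 + P²)/8 = 5/8 - P²/8)
I(p) = 2*p² (I(p) = (p² + ((0*(-½))/p)*p) + p² = (p² + (0/p)*p) + p² = (p² + 0*p) + p² = (p² + 0) + p² = p² + p² = 2*p²)
(-32*I(1))*(F(4, -2) - 6) = (-64*1²)*((5/8 - ⅛*4²) - 6) = (-64)*((5/8 - ⅛*16) - 6) = (-32*2)*((5/8 - 2) - 6) = -64*(-11/8 - 6) = -64*(-59/8) = 472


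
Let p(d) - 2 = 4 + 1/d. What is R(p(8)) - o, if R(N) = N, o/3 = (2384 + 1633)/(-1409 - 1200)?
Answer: 224249/20872 ≈ 10.744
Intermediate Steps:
o = -12051/2609 (o = 3*((2384 + 1633)/(-1409 - 1200)) = 3*(4017/(-2609)) = 3*(4017*(-1/2609)) = 3*(-4017/2609) = -12051/2609 ≈ -4.6190)
p(d) = 6 + 1/d (p(d) = 2 + (4 + 1/d) = 6 + 1/d)
R(p(8)) - o = (6 + 1/8) - 1*(-12051/2609) = (6 + ⅛) + 12051/2609 = 49/8 + 12051/2609 = 224249/20872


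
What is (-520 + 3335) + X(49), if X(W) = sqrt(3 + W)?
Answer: 2815 + 2*sqrt(13) ≈ 2822.2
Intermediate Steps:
(-520 + 3335) + X(49) = (-520 + 3335) + sqrt(3 + 49) = 2815 + sqrt(52) = 2815 + 2*sqrt(13)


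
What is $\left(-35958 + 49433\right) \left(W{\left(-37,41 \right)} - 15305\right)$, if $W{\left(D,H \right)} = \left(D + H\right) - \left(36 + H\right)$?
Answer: $-207218550$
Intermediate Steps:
$W{\left(D,H \right)} = -36 + D$
$\left(-35958 + 49433\right) \left(W{\left(-37,41 \right)} - 15305\right) = \left(-35958 + 49433\right) \left(\left(-36 - 37\right) - 15305\right) = 13475 \left(-73 - 15305\right) = 13475 \left(-15378\right) = -207218550$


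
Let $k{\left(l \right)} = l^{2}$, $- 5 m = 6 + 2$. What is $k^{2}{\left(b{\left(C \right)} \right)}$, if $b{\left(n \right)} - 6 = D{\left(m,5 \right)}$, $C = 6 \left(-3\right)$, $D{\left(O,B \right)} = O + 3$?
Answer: $\frac{1874161}{625} \approx 2998.7$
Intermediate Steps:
$m = - \frac{8}{5}$ ($m = - \frac{6 + 2}{5} = \left(- \frac{1}{5}\right) 8 = - \frac{8}{5} \approx -1.6$)
$D{\left(O,B \right)} = 3 + O$
$C = -18$
$b{\left(n \right)} = \frac{37}{5}$ ($b{\left(n \right)} = 6 + \left(3 - \frac{8}{5}\right) = 6 + \frac{7}{5} = \frac{37}{5}$)
$k^{2}{\left(b{\left(C \right)} \right)} = \left(\left(\frac{37}{5}\right)^{2}\right)^{2} = \left(\frac{1369}{25}\right)^{2} = \frac{1874161}{625}$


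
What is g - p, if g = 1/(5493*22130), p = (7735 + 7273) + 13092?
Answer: -3415838528999/121560090 ≈ -28100.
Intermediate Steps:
p = 28100 (p = 15008 + 13092 = 28100)
g = 1/121560090 (g = (1/5493)*(1/22130) = 1/121560090 ≈ 8.2264e-9)
g - p = 1/121560090 - 1*28100 = 1/121560090 - 28100 = -3415838528999/121560090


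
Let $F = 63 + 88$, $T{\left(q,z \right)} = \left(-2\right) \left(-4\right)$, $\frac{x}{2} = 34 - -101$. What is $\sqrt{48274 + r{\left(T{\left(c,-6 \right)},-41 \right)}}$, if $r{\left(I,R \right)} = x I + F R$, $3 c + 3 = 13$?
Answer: $\sqrt{44243} \approx 210.34$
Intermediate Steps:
$c = \frac{10}{3}$ ($c = -1 + \frac{1}{3} \cdot 13 = -1 + \frac{13}{3} = \frac{10}{3} \approx 3.3333$)
$x = 270$ ($x = 2 \left(34 - -101\right) = 2 \left(34 + 101\right) = 2 \cdot 135 = 270$)
$T{\left(q,z \right)} = 8$
$F = 151$
$r{\left(I,R \right)} = 151 R + 270 I$ ($r{\left(I,R \right)} = 270 I + 151 R = 151 R + 270 I$)
$\sqrt{48274 + r{\left(T{\left(c,-6 \right)},-41 \right)}} = \sqrt{48274 + \left(151 \left(-41\right) + 270 \cdot 8\right)} = \sqrt{48274 + \left(-6191 + 2160\right)} = \sqrt{48274 - 4031} = \sqrt{44243}$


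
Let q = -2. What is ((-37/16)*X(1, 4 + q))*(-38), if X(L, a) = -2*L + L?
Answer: -703/8 ≈ -87.875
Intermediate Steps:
X(L, a) = -L
((-37/16)*X(1, 4 + q))*(-38) = ((-37/16)*(-1*1))*(-38) = (-37*1/16*(-1))*(-38) = -37/16*(-1)*(-38) = (37/16)*(-38) = -703/8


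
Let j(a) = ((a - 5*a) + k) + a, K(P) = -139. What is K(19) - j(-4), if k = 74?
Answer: -225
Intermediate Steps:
j(a) = 74 - 3*a (j(a) = ((a - 5*a) + 74) + a = (-4*a + 74) + a = (74 - 4*a) + a = 74 - 3*a)
K(19) - j(-4) = -139 - (74 - 3*(-4)) = -139 - (74 + 12) = -139 - 1*86 = -139 - 86 = -225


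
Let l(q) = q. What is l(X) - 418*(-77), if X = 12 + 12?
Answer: 32210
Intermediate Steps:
X = 24
l(X) - 418*(-77) = 24 - 418*(-77) = 24 + 32186 = 32210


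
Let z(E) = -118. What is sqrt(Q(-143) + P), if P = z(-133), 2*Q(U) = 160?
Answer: I*sqrt(38) ≈ 6.1644*I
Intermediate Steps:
Q(U) = 80 (Q(U) = (1/2)*160 = 80)
P = -118
sqrt(Q(-143) + P) = sqrt(80 - 118) = sqrt(-38) = I*sqrt(38)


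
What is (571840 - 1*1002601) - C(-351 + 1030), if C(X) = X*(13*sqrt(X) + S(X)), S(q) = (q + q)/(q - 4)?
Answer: -291685757/675 - 8827*sqrt(679) ≈ -6.6214e+5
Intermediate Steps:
S(q) = 2*q/(-4 + q) (S(q) = (2*q)/(-4 + q) = 2*q/(-4 + q))
C(X) = X*(13*sqrt(X) + 2*X/(-4 + X))
(571840 - 1*1002601) - C(-351 + 1030) = (571840 - 1*1002601) - (2*(-351 + 1030)**2 + 13*(-351 + 1030)**(3/2)*(-4 + (-351 + 1030)))/(-4 + (-351 + 1030)) = (571840 - 1002601) - (2*679**2 + 13*679**(3/2)*(-4 + 679))/(-4 + 679) = -430761 - (2*461041 + 13*(679*sqrt(679))*675)/675 = -430761 - (922082 + 5958225*sqrt(679))/675 = -430761 - (922082/675 + 8827*sqrt(679)) = -430761 + (-922082/675 - 8827*sqrt(679)) = -291685757/675 - 8827*sqrt(679)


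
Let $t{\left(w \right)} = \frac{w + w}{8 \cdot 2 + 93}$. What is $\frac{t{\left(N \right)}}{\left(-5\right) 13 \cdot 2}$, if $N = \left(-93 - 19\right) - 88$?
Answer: $\frac{40}{1417} \approx 0.028229$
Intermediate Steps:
$N = -200$ ($N = -112 - 88 = -200$)
$t{\left(w \right)} = \frac{2 w}{109}$ ($t{\left(w \right)} = \frac{2 w}{16 + 93} = \frac{2 w}{109}$)
$\frac{t{\left(N \right)}}{\left(-5\right) 13 \cdot 2} = \frac{\frac{2}{109} \left(-200\right)}{\left(-5\right) 13 \cdot 2} = - \frac{400}{109 \left(\left(-65\right) 2\right)} = - \frac{400}{109 \left(-130\right)} = \left(- \frac{400}{109}\right) \left(- \frac{1}{130}\right) = \frac{40}{1417}$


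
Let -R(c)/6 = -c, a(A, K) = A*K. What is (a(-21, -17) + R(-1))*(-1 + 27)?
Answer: 9126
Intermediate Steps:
R(c) = 6*c (R(c) = -(-6)*c = 6*c)
(a(-21, -17) + R(-1))*(-1 + 27) = (-21*(-17) + 6*(-1))*(-1 + 27) = (357 - 6)*26 = 351*26 = 9126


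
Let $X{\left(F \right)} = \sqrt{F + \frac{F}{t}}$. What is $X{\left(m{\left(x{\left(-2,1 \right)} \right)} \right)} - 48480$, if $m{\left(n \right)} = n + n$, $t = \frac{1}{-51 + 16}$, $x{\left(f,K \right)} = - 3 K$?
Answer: $-48480 + 2 \sqrt{51} \approx -48466.0$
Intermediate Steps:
$t = - \frac{1}{35}$ ($t = \frac{1}{-35} = - \frac{1}{35} \approx -0.028571$)
$m{\left(n \right)} = 2 n$
$X{\left(F \right)} = \sqrt{34} \sqrt{- F}$ ($X{\left(F \right)} = \sqrt{F + \frac{F}{- \frac{1}{35}}} = \sqrt{F + F \left(-35\right)} = \sqrt{F - 35 F} = \sqrt{- 34 F} = \sqrt{34} \sqrt{- F}$)
$X{\left(m{\left(x{\left(-2,1 \right)} \right)} \right)} - 48480 = \sqrt{34} \sqrt{- 2 \left(\left(-3\right) 1\right)} - 48480 = \sqrt{34} \sqrt{- 2 \left(-3\right)} - 48480 = \sqrt{34} \sqrt{\left(-1\right) \left(-6\right)} - 48480 = \sqrt{34} \sqrt{6} - 48480 = 2 \sqrt{51} - 48480 = -48480 + 2 \sqrt{51}$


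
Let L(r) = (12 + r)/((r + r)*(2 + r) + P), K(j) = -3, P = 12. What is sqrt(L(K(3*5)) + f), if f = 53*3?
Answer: sqrt(638)/2 ≈ 12.629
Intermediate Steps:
f = 159
L(r) = (12 + r)/(12 + 2*r*(2 + r)) (L(r) = (12 + r)/((r + r)*(2 + r) + 12) = (12 + r)/((2*r)*(2 + r) + 12) = (12 + r)/(2*r*(2 + r) + 12) = (12 + r)/(12 + 2*r*(2 + r)))
sqrt(L(K(3*5)) + f) = sqrt((12 - 3)/(2*(6 + (-3)**2 + 2*(-3))) + 159) = sqrt((1/2)*9/(6 + 9 - 6) + 159) = sqrt((1/2)*9/9 + 159) = sqrt((1/2)*(1/9)*9 + 159) = sqrt(1/2 + 159) = sqrt(319/2) = sqrt(638)/2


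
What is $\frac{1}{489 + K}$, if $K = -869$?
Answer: $- \frac{1}{380} \approx -0.0026316$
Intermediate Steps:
$\frac{1}{489 + K} = \frac{1}{489 - 869} = \frac{1}{-380} = - \frac{1}{380}$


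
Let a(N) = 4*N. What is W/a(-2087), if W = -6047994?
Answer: 3023997/4174 ≈ 724.48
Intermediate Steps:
W/a(-2087) = -6047994/(4*(-2087)) = -6047994/(-8348) = -6047994*(-1/8348) = 3023997/4174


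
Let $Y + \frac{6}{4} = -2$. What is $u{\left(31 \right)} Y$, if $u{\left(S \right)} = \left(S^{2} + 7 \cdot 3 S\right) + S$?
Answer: $- \frac{11501}{2} \approx -5750.5$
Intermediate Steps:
$u{\left(S \right)} = S^{2} + 22 S$ ($u{\left(S \right)} = \left(S^{2} + 21 S\right) + S = S^{2} + 22 S$)
$Y = - \frac{7}{2}$ ($Y = - \frac{3}{2} - 2 = - \frac{7}{2} \approx -3.5$)
$u{\left(31 \right)} Y = 31 \left(22 + 31\right) \left(- \frac{7}{2}\right) = 31 \cdot 53 \left(- \frac{7}{2}\right) = 1643 \left(- \frac{7}{2}\right) = - \frac{11501}{2}$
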